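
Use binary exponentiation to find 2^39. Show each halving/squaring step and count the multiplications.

Computing 2^39 by squaring (build up from 2^1; each line after the first costs one multiplication):

2^1 = 2
2^2 = (2^1)^2 = 2^2 = 4
2^4 = (2^2)^2 = 4^2 = 16
2^8 = (2^4)^2 = 16^2 = 256
2^9 = 2 * 2^8 = 2 * 256 = 512
2^18 = (2^9)^2 = 512^2 = 262144
2^19 = 2 * 2^18 = 2 * 262144 = 524288
2^38 = (2^19)^2 = 524288^2 = 274877906944
2^39 = 2 * 2^38 = 2 * 274877906944 = 549755813888

Result: 549755813888
Multiplications needed: 8 (8 lines after 2^1)

2^39 = 549755813888. Using exponentiation by squaring, this requires 8 multiplications. The key idea: if the exponent is even, square the half-power; if odd, multiply by the base once.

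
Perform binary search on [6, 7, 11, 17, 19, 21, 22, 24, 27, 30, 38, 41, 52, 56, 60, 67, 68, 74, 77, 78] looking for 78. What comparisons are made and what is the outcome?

Binary search for 78 in [6, 7, 11, 17, 19, 21, 22, 24, 27, 30, 38, 41, 52, 56, 60, 67, 68, 74, 77, 78]:

lo=0, hi=19, mid=9, arr[mid]=30 -> 30 < 78, search right half
lo=10, hi=19, mid=14, arr[mid]=60 -> 60 < 78, search right half
lo=15, hi=19, mid=17, arr[mid]=74 -> 74 < 78, search right half
lo=18, hi=19, mid=18, arr[mid]=77 -> 77 < 78, search right half
lo=19, hi=19, mid=19, arr[mid]=78 -> Found target at index 19!

Binary search finds 78 at index 19 after 5 comparisons. The search repeatedly halves the search space by comparing with the middle element.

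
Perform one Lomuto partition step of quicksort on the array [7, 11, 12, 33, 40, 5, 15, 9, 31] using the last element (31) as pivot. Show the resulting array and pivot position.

Lomuto partition with pivot = 31:

Initial array: [7, 11, 12, 33, 40, 5, 15, 9, 31]

arr[0]=7 <= 31: swap with position 0, array becomes [7, 11, 12, 33, 40, 5, 15, 9, 31]
arr[1]=11 <= 31: swap with position 1, array becomes [7, 11, 12, 33, 40, 5, 15, 9, 31]
arr[2]=12 <= 31: swap with position 2, array becomes [7, 11, 12, 33, 40, 5, 15, 9, 31]
arr[3]=33 > 31: no swap
arr[4]=40 > 31: no swap
arr[5]=5 <= 31: swap with position 3, array becomes [7, 11, 12, 5, 40, 33, 15, 9, 31]
arr[6]=15 <= 31: swap with position 4, array becomes [7, 11, 12, 5, 15, 33, 40, 9, 31]
arr[7]=9 <= 31: swap with position 5, array becomes [7, 11, 12, 5, 15, 9, 40, 33, 31]

Place pivot at position 6: [7, 11, 12, 5, 15, 9, 31, 33, 40]
Pivot position: 6

After partitioning with pivot 31, the array becomes [7, 11, 12, 5, 15, 9, 31, 33, 40]. The pivot is placed at index 6. All elements to the left of the pivot are <= 31, and all elements to the right are > 31.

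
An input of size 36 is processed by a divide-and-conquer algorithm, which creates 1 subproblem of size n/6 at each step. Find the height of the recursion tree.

For divide and conquer with division factor 6:

Problem sizes at each level:
Level 0: 36
Level 1: 6
Level 2: 1

The root is level 0 and the size-1 base case is level 2 (the tree spans levels 0 through 2, i.e. 3 levels counting the root), so the depth is the number of divisions: log_6(36) = 2

The recursion tree depth is log_6(36) = 2. At each level, the problem size is divided by 6, so it takes 2 divisions to reduce to a base case of size 1. The algorithm makes 1 recursive call at each level.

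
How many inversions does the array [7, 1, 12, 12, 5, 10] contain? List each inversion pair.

Finding inversions in [7, 1, 12, 12, 5, 10]:

(0, 1): arr[0]=7 > arr[1]=1
(0, 4): arr[0]=7 > arr[4]=5
(2, 4): arr[2]=12 > arr[4]=5
(2, 5): arr[2]=12 > arr[5]=10
(3, 4): arr[3]=12 > arr[4]=5
(3, 5): arr[3]=12 > arr[5]=10

Total inversions: 6

The array has 6 inversion(s): (0,1), (0,4), (2,4), (2,5), (3,4), (3,5). Each pair (i,j) satisfies i < j and arr[i] > arr[j].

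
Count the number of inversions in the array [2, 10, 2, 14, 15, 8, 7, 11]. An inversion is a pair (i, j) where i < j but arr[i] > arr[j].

Finding inversions in [2, 10, 2, 14, 15, 8, 7, 11]:

(1, 2): arr[1]=10 > arr[2]=2
(1, 5): arr[1]=10 > arr[5]=8
(1, 6): arr[1]=10 > arr[6]=7
(3, 5): arr[3]=14 > arr[5]=8
(3, 6): arr[3]=14 > arr[6]=7
(3, 7): arr[3]=14 > arr[7]=11
(4, 5): arr[4]=15 > arr[5]=8
(4, 6): arr[4]=15 > arr[6]=7
(4, 7): arr[4]=15 > arr[7]=11
(5, 6): arr[5]=8 > arr[6]=7

Total inversions: 10

The array has 10 inversion(s): (1,2), (1,5), (1,6), (3,5), (3,6), (3,7), (4,5), (4,6), (4,7), (5,6). Each pair (i,j) satisfies i < j and arr[i] > arr[j].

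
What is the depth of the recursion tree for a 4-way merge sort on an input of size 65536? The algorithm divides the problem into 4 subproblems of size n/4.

For divide and conquer with division factor 4:

Problem sizes at each level:
Level 0: 65536
Level 1: 16384
Level 2: 4096
Level 3: 1024
Level 4: 256
Level 5: 64
Level 6: 16
Level 7: 4
Level 8: 1

The root is level 0 and the size-1 base case is level 8 (the tree spans levels 0 through 8, i.e. 9 levels counting the root), so the depth is the number of divisions: log_4(65536) = 8

The recursion tree depth is log_4(65536) = 8. At each level, the problem size is divided by 4, so it takes 8 divisions to reduce to a base case of size 1. The algorithm makes 4 recursive calls at each level.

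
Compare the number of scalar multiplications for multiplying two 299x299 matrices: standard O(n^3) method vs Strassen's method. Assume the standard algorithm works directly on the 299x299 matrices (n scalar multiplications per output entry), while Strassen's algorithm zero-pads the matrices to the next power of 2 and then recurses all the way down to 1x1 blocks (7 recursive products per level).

Matrix multiplication for 299x299 matrices:

Strassen's algorithm requires power-of-2 dimensions. Pad 299x299 to 512x512 (next power of 2).

Standard algorithm: 299^3 = 26730899 multiplications
Strassen's algorithm: 7^(log2(512)) = 7^9 = 40353607 multiplications
Difference: 26730899 - 40353607 = -13622708 (Strassen uses MORE here due to padding overhead — for small or just-over-power-of-2 n, padding can outweigh the per-level savings)

Standard: 26730899 multiplications (299^3). Strassen: 40353607 multiplications (7^9, after padding to 512x512). Strassen reduces 8 recursive multiplications to 7 at each level.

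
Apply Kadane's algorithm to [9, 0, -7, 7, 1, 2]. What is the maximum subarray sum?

Using Kadane's algorithm on [9, 0, -7, 7, 1, 2]:

Scanning through the array:
Position 1 (value 0): max_ending_here = 9, max_so_far = 9
Position 2 (value -7): max_ending_here = 2, max_so_far = 9
Position 3 (value 7): max_ending_here = 9, max_so_far = 9
Position 4 (value 1): max_ending_here = 10, max_so_far = 10
Position 5 (value 2): max_ending_here = 12, max_so_far = 12

Maximum subarray: [9, 0, -7, 7, 1, 2]
Maximum sum: 12

The maximum subarray is [9, 0, -7, 7, 1, 2] with sum 12. This subarray runs from index 0 to index 5.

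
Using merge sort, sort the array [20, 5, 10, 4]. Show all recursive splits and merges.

Merge sort trace:

Split: [20, 5, 10, 4] -> [20, 5] and [10, 4]
  Split: [20, 5] -> [20] and [5]
  Merge: [20] + [5] -> [5, 20]
  Split: [10, 4] -> [10] and [4]
  Merge: [10] + [4] -> [4, 10]
Merge: [5, 20] + [4, 10] -> [4, 5, 10, 20]

Final sorted array: [4, 5, 10, 20]

The merge sort proceeds by recursively splitting the array and merging sorted halves.
After all merges, the sorted array is [4, 5, 10, 20].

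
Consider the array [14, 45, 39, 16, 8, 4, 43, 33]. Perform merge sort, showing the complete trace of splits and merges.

Merge sort trace:

Split: [14, 45, 39, 16, 8, 4, 43, 33] -> [14, 45, 39, 16] and [8, 4, 43, 33]
  Split: [14, 45, 39, 16] -> [14, 45] and [39, 16]
    Split: [14, 45] -> [14] and [45]
    Merge: [14] + [45] -> [14, 45]
    Split: [39, 16] -> [39] and [16]
    Merge: [39] + [16] -> [16, 39]
  Merge: [14, 45] + [16, 39] -> [14, 16, 39, 45]
  Split: [8, 4, 43, 33] -> [8, 4] and [43, 33]
    Split: [8, 4] -> [8] and [4]
    Merge: [8] + [4] -> [4, 8]
    Split: [43, 33] -> [43] and [33]
    Merge: [43] + [33] -> [33, 43]
  Merge: [4, 8] + [33, 43] -> [4, 8, 33, 43]
Merge: [14, 16, 39, 45] + [4, 8, 33, 43] -> [4, 8, 14, 16, 33, 39, 43, 45]

Final sorted array: [4, 8, 14, 16, 33, 39, 43, 45]

The merge sort proceeds by recursively splitting the array and merging sorted halves.
After all merges, the sorted array is [4, 8, 14, 16, 33, 39, 43, 45].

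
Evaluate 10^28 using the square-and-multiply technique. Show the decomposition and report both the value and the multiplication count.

Computing 10^28 by squaring (build up from 10^1; each line after the first costs one multiplication):

10^1 = 10
10^2 = (10^1)^2 = 10^2 = 100
10^3 = 10 * 10^2 = 10 * 100 = 1000
10^6 = (10^3)^2 = 1000^2 = 1000000
10^7 = 10 * 10^6 = 10 * 1000000 = 10000000
10^14 = (10^7)^2 = 10000000^2 = 100000000000000
10^28 = (10^14)^2 = 100000000000000^2 = 10000000000000000000000000000

Result: 10000000000000000000000000000
Multiplications needed: 6 (6 lines after 10^1)

10^28 = 10000000000000000000000000000. Using exponentiation by squaring, this requires 6 multiplications. The key idea: if the exponent is even, square the half-power; if odd, multiply by the base once.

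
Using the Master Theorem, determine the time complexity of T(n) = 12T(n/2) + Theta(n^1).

Master Theorem for T(n) = 12T(n/2) + O(n^1):

a = 12, b = 2, c = 1
log_b(a) = log_2(12) = 3.5850

Case 1: c = 1 < log_2(12) = 3.5850
T(n) = O(n^(log_2 12))

For T(n) = 12T(n/2) + O(n^1): log_2(12) = 3.5850. This is Case 1 of the Master Theorem (c < log_b(a), work dominated by leaves), giving O(n^(log_2 12)).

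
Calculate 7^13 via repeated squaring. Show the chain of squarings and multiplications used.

Computing 7^13 by squaring (build up from 7^1; each line after the first costs one multiplication):

7^1 = 7
7^2 = (7^1)^2 = 7^2 = 49
7^3 = 7 * 7^2 = 7 * 49 = 343
7^6 = (7^3)^2 = 343^2 = 117649
7^12 = (7^6)^2 = 117649^2 = 13841287201
7^13 = 7 * 7^12 = 7 * 13841287201 = 96889010407

Result: 96889010407
Multiplications needed: 5 (5 lines after 7^1)

7^13 = 96889010407. Using exponentiation by squaring, this requires 5 multiplications. The key idea: if the exponent is even, square the half-power; if odd, multiply by the base once.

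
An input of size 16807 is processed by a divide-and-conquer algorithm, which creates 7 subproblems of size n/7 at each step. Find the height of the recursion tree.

For divide and conquer with division factor 7:

Problem sizes at each level:
Level 0: 16807
Level 1: 2401
Level 2: 343
Level 3: 49
Level 4: 7
Level 5: 1

The root is level 0 and the size-1 base case is level 5 (the tree spans levels 0 through 5, i.e. 6 levels counting the root), so the depth is the number of divisions: log_7(16807) = 5

The recursion tree depth is log_7(16807) = 5. At each level, the problem size is divided by 7, so it takes 5 divisions to reduce to a base case of size 1. The algorithm makes 7 recursive calls at each level.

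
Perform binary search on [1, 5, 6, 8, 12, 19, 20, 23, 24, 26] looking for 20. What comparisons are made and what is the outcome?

Binary search for 20 in [1, 5, 6, 8, 12, 19, 20, 23, 24, 26]:

lo=0, hi=9, mid=4, arr[mid]=12 -> 12 < 20, search right half
lo=5, hi=9, mid=7, arr[mid]=23 -> 23 > 20, search left half
lo=5, hi=6, mid=5, arr[mid]=19 -> 19 < 20, search right half
lo=6, hi=6, mid=6, arr[mid]=20 -> Found target at index 6!

Binary search finds 20 at index 6 after 4 comparisons. The search repeatedly halves the search space by comparing with the middle element.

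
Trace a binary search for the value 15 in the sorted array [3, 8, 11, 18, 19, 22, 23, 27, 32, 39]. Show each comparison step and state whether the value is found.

Binary search for 15 in [3, 8, 11, 18, 19, 22, 23, 27, 32, 39]:

lo=0, hi=9, mid=4, arr[mid]=19 -> 19 > 15, search left half
lo=0, hi=3, mid=1, arr[mid]=8 -> 8 < 15, search right half
lo=2, hi=3, mid=2, arr[mid]=11 -> 11 < 15, search right half
lo=3, hi=3, mid=3, arr[mid]=18 -> 18 > 15, search left half
lo=3 > hi=2, target 15 not found

Binary search determines that 15 is not in the array after 4 comparisons. The search space was exhausted without finding the target.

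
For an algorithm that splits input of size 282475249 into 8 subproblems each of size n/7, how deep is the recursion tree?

For divide and conquer with division factor 7:

Problem sizes at each level:
Level 0: 282475249
Level 1: 40353607
Level 2: 5764801
Level 3: 823543
Level 4: 117649
Level 5: 16807
Level 6: 2401
Level 7: 343
Level 8: 49
Level 9: 7
Level 10: 1

The root is level 0 and the size-1 base case is level 10 (the tree spans levels 0 through 10, i.e. 11 levels counting the root), so the depth is the number of divisions: log_7(282475249) = 10

The recursion tree depth is log_7(282475249) = 10. At each level, the problem size is divided by 7, so it takes 10 divisions to reduce to a base case of size 1. The algorithm makes 8 recursive calls at each level.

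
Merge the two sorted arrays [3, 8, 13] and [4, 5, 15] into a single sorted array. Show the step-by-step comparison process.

Merging process:

Compare 3 vs 4: take 3 from left. Merged: [3]
Compare 8 vs 4: take 4 from right. Merged: [3, 4]
Compare 8 vs 5: take 5 from right. Merged: [3, 4, 5]
Compare 8 vs 15: take 8 from left. Merged: [3, 4, 5, 8]
Compare 13 vs 15: take 13 from left. Merged: [3, 4, 5, 8, 13]
Append remaining from right: [15]. Merged: [3, 4, 5, 8, 13, 15]

Final merged array: [3, 4, 5, 8, 13, 15]
Total comparisons: 5

The merged array is [3, 4, 5, 8, 13, 15], requiring 5 comparisons. The merge step runs in O(n) time where n is the total number of elements.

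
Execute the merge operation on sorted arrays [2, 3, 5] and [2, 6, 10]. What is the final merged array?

Merging process:

Compare 2 vs 2: take 2 from left. Merged: [2]
Compare 3 vs 2: take 2 from right. Merged: [2, 2]
Compare 3 vs 6: take 3 from left. Merged: [2, 2, 3]
Compare 5 vs 6: take 5 from left. Merged: [2, 2, 3, 5]
Append remaining from right: [6, 10]. Merged: [2, 2, 3, 5, 6, 10]

Final merged array: [2, 2, 3, 5, 6, 10]
Total comparisons: 4

The merged array is [2, 2, 3, 5, 6, 10], requiring 4 comparisons. The merge step runs in O(n) time where n is the total number of elements.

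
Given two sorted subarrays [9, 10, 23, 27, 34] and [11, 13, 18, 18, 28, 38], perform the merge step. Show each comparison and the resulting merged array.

Merging process:

Compare 9 vs 11: take 9 from left. Merged: [9]
Compare 10 vs 11: take 10 from left. Merged: [9, 10]
Compare 23 vs 11: take 11 from right. Merged: [9, 10, 11]
Compare 23 vs 13: take 13 from right. Merged: [9, 10, 11, 13]
Compare 23 vs 18: take 18 from right. Merged: [9, 10, 11, 13, 18]
Compare 23 vs 18: take 18 from right. Merged: [9, 10, 11, 13, 18, 18]
Compare 23 vs 28: take 23 from left. Merged: [9, 10, 11, 13, 18, 18, 23]
Compare 27 vs 28: take 27 from left. Merged: [9, 10, 11, 13, 18, 18, 23, 27]
Compare 34 vs 28: take 28 from right. Merged: [9, 10, 11, 13, 18, 18, 23, 27, 28]
Compare 34 vs 38: take 34 from left. Merged: [9, 10, 11, 13, 18, 18, 23, 27, 28, 34]
Append remaining from right: [38]. Merged: [9, 10, 11, 13, 18, 18, 23, 27, 28, 34, 38]

Final merged array: [9, 10, 11, 13, 18, 18, 23, 27, 28, 34, 38]
Total comparisons: 10

The merged array is [9, 10, 11, 13, 18, 18, 23, 27, 28, 34, 38], requiring 10 comparisons. The merge step runs in O(n) time where n is the total number of elements.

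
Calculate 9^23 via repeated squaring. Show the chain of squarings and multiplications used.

Computing 9^23 by squaring (build up from 9^1; each line after the first costs one multiplication):

9^1 = 9
9^2 = (9^1)^2 = 9^2 = 81
9^4 = (9^2)^2 = 81^2 = 6561
9^5 = 9 * 9^4 = 9 * 6561 = 59049
9^10 = (9^5)^2 = 59049^2 = 3486784401
9^11 = 9 * 9^10 = 9 * 3486784401 = 31381059609
9^22 = (9^11)^2 = 31381059609^2 = 984770902183611232881
9^23 = 9 * 9^22 = 9 * 984770902183611232881 = 8862938119652501095929

Result: 8862938119652501095929
Multiplications needed: 7 (7 lines after 9^1)

9^23 = 8862938119652501095929. Using exponentiation by squaring, this requires 7 multiplications. The key idea: if the exponent is even, square the half-power; if odd, multiply by the base once.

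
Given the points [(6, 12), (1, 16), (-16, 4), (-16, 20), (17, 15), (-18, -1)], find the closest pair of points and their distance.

Computing all pairwise distances among 6 points:

d((6, 12), (1, 16)) = 6.4031
d((6, 12), (-16, 4)) = 23.4094
d((6, 12), (-16, 20)) = 23.4094
d((6, 12), (17, 15)) = 11.4018
d((6, 12), (-18, -1)) = 27.2947
d((1, 16), (-16, 4)) = 20.8087
d((1, 16), (-16, 20)) = 17.4642
d((1, 16), (17, 15)) = 16.0312
d((1, 16), (-18, -1)) = 25.4951
d((-16, 4), (-16, 20)) = 16.0
d((-16, 4), (17, 15)) = 34.7851
d((-16, 4), (-18, -1)) = 5.3852 <-- minimum
d((-16, 20), (17, 15)) = 33.3766
d((-16, 20), (-18, -1)) = 21.095
d((17, 15), (-18, -1)) = 38.4838

Closest pair: (-16, 4) and (-18, -1) with distance 5.3852

The closest pair is (-16, 4) and (-18, -1) with Euclidean distance 5.3852. For 6 points, brute-force pairwise comparison is shown above. For large n, the divide-and-conquer algorithm (sort by x, recurse on halves, check the dividing strip) achieves O(n log n).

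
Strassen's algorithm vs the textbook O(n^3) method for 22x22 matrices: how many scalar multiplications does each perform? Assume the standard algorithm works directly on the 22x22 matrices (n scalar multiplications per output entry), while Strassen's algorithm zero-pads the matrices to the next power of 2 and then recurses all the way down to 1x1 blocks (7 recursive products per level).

Matrix multiplication for 22x22 matrices:

Strassen's algorithm requires power-of-2 dimensions. Pad 22x22 to 32x32 (next power of 2).

Standard algorithm: 22^3 = 10648 multiplications
Strassen's algorithm: 7^(log2(32)) = 7^5 = 16807 multiplications
Difference: 10648 - 16807 = -6159 (Strassen uses MORE here due to padding overhead — for small or just-over-power-of-2 n, padding can outweigh the per-level savings)

Standard: 10648 multiplications (22^3). Strassen: 16807 multiplications (7^5, after padding to 32x32). Strassen reduces 8 recursive multiplications to 7 at each level.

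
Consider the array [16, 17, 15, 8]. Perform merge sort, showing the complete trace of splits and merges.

Merge sort trace:

Split: [16, 17, 15, 8] -> [16, 17] and [15, 8]
  Split: [16, 17] -> [16] and [17]
  Merge: [16] + [17] -> [16, 17]
  Split: [15, 8] -> [15] and [8]
  Merge: [15] + [8] -> [8, 15]
Merge: [16, 17] + [8, 15] -> [8, 15, 16, 17]

Final sorted array: [8, 15, 16, 17]

The merge sort proceeds by recursively splitting the array and merging sorted halves.
After all merges, the sorted array is [8, 15, 16, 17].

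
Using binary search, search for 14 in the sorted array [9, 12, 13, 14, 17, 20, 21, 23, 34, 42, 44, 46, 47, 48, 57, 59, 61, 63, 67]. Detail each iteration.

Binary search for 14 in [9, 12, 13, 14, 17, 20, 21, 23, 34, 42, 44, 46, 47, 48, 57, 59, 61, 63, 67]:

lo=0, hi=18, mid=9, arr[mid]=42 -> 42 > 14, search left half
lo=0, hi=8, mid=4, arr[mid]=17 -> 17 > 14, search left half
lo=0, hi=3, mid=1, arr[mid]=12 -> 12 < 14, search right half
lo=2, hi=3, mid=2, arr[mid]=13 -> 13 < 14, search right half
lo=3, hi=3, mid=3, arr[mid]=14 -> Found target at index 3!

Binary search finds 14 at index 3 after 5 comparisons. The search repeatedly halves the search space by comparing with the middle element.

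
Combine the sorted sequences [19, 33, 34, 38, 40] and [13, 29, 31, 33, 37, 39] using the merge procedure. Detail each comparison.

Merging process:

Compare 19 vs 13: take 13 from right. Merged: [13]
Compare 19 vs 29: take 19 from left. Merged: [13, 19]
Compare 33 vs 29: take 29 from right. Merged: [13, 19, 29]
Compare 33 vs 31: take 31 from right. Merged: [13, 19, 29, 31]
Compare 33 vs 33: take 33 from left. Merged: [13, 19, 29, 31, 33]
Compare 34 vs 33: take 33 from right. Merged: [13, 19, 29, 31, 33, 33]
Compare 34 vs 37: take 34 from left. Merged: [13, 19, 29, 31, 33, 33, 34]
Compare 38 vs 37: take 37 from right. Merged: [13, 19, 29, 31, 33, 33, 34, 37]
Compare 38 vs 39: take 38 from left. Merged: [13, 19, 29, 31, 33, 33, 34, 37, 38]
Compare 40 vs 39: take 39 from right. Merged: [13, 19, 29, 31, 33, 33, 34, 37, 38, 39]
Append remaining from left: [40]. Merged: [13, 19, 29, 31, 33, 33, 34, 37, 38, 39, 40]

Final merged array: [13, 19, 29, 31, 33, 33, 34, 37, 38, 39, 40]
Total comparisons: 10

The merged array is [13, 19, 29, 31, 33, 33, 34, 37, 38, 39, 40], requiring 10 comparisons. The merge step runs in O(n) time where n is the total number of elements.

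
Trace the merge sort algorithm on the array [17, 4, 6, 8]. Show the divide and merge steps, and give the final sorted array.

Merge sort trace:

Split: [17, 4, 6, 8] -> [17, 4] and [6, 8]
  Split: [17, 4] -> [17] and [4]
  Merge: [17] + [4] -> [4, 17]
  Split: [6, 8] -> [6] and [8]
  Merge: [6] + [8] -> [6, 8]
Merge: [4, 17] + [6, 8] -> [4, 6, 8, 17]

Final sorted array: [4, 6, 8, 17]

The merge sort proceeds by recursively splitting the array and merging sorted halves.
After all merges, the sorted array is [4, 6, 8, 17].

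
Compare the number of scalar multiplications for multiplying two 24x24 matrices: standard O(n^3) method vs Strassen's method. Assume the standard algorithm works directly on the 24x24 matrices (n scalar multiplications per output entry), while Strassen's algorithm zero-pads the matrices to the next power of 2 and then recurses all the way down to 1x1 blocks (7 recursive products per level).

Matrix multiplication for 24x24 matrices:

Strassen's algorithm requires power-of-2 dimensions. Pad 24x24 to 32x32 (next power of 2).

Standard algorithm: 24^3 = 13824 multiplications
Strassen's algorithm: 7^(log2(32)) = 7^5 = 16807 multiplications
Difference: 13824 - 16807 = -2983 (Strassen uses MORE here due to padding overhead — for small or just-over-power-of-2 n, padding can outweigh the per-level savings)

Standard: 13824 multiplications (24^3). Strassen: 16807 multiplications (7^5, after padding to 32x32). Strassen reduces 8 recursive multiplications to 7 at each level.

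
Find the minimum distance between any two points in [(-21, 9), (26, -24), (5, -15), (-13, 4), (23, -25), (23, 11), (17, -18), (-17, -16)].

Computing all pairwise distances among 8 points:

d((-21, 9), (26, -24)) = 57.4282
d((-21, 9), (5, -15)) = 35.3836
d((-21, 9), (-13, 4)) = 9.434
d((-21, 9), (23, -25)) = 55.6058
d((-21, 9), (23, 11)) = 44.0454
d((-21, 9), (17, -18)) = 46.6154
d((-21, 9), (-17, -16)) = 25.318
d((26, -24), (5, -15)) = 22.8473
d((26, -24), (-13, 4)) = 48.0104
d((26, -24), (23, -25)) = 3.1623 <-- minimum
d((26, -24), (23, 11)) = 35.1283
d((26, -24), (17, -18)) = 10.8167
d((26, -24), (-17, -16)) = 43.7379
d((5, -15), (-13, 4)) = 26.1725
d((5, -15), (23, -25)) = 20.5913
d((5, -15), (23, 11)) = 31.6228
d((5, -15), (17, -18)) = 12.3693
d((5, -15), (-17, -16)) = 22.0227
d((-13, 4), (23, -25)) = 46.2277
d((-13, 4), (23, 11)) = 36.6742
d((-13, 4), (17, -18)) = 37.2022
d((-13, 4), (-17, -16)) = 20.3961
d((23, -25), (23, 11)) = 36.0
d((23, -25), (17, -18)) = 9.2195
d((23, -25), (-17, -16)) = 41.0
d((23, 11), (17, -18)) = 29.6142
d((23, 11), (-17, -16)) = 48.2597
d((17, -18), (-17, -16)) = 34.0588

Closest pair: (26, -24) and (23, -25) with distance 3.1623

The closest pair is (26, -24) and (23, -25) with Euclidean distance 3.1623. For 8 points, brute-force pairwise comparison is shown above. For large n, the divide-and-conquer algorithm (sort by x, recurse on halves, check the dividing strip) achieves O(n log n).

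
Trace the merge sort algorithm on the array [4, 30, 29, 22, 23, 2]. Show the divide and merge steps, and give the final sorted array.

Merge sort trace:

Split: [4, 30, 29, 22, 23, 2] -> [4, 30, 29] and [22, 23, 2]
  Split: [4, 30, 29] -> [4] and [30, 29]
    Split: [30, 29] -> [30] and [29]
    Merge: [30] + [29] -> [29, 30]
  Merge: [4] + [29, 30] -> [4, 29, 30]
  Split: [22, 23, 2] -> [22] and [23, 2]
    Split: [23, 2] -> [23] and [2]
    Merge: [23] + [2] -> [2, 23]
  Merge: [22] + [2, 23] -> [2, 22, 23]
Merge: [4, 29, 30] + [2, 22, 23] -> [2, 4, 22, 23, 29, 30]

Final sorted array: [2, 4, 22, 23, 29, 30]

The merge sort proceeds by recursively splitting the array and merging sorted halves.
After all merges, the sorted array is [2, 4, 22, 23, 29, 30].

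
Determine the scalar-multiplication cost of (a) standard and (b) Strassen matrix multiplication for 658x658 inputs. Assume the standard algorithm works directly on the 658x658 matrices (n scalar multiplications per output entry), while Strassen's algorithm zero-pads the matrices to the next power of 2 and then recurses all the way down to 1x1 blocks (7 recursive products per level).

Matrix multiplication for 658x658 matrices:

Strassen's algorithm requires power-of-2 dimensions. Pad 658x658 to 1024x1024 (next power of 2).

Standard algorithm: 658^3 = 284890312 multiplications
Strassen's algorithm: 7^(log2(1024)) = 7^10 = 282475249 multiplications
Savings: 284890312 - 282475249 = 2415063 multiplications

Standard: 284890312 multiplications (658^3). Strassen: 282475249 multiplications (7^10, after padding to 1024x1024). Strassen reduces 8 recursive multiplications to 7 at each level.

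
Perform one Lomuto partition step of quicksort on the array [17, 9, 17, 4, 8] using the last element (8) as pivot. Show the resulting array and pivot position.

Lomuto partition with pivot = 8:

Initial array: [17, 9, 17, 4, 8]

arr[0]=17 > 8: no swap
arr[1]=9 > 8: no swap
arr[2]=17 > 8: no swap
arr[3]=4 <= 8: swap with position 0, array becomes [4, 9, 17, 17, 8]

Place pivot at position 1: [4, 8, 17, 17, 9]
Pivot position: 1

After partitioning with pivot 8, the array becomes [4, 8, 17, 17, 9]. The pivot is placed at index 1. All elements to the left of the pivot are <= 8, and all elements to the right are > 8.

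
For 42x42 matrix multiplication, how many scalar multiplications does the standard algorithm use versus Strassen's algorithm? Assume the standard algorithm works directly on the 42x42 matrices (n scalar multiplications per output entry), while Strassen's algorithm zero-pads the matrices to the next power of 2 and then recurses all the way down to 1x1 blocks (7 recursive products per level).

Matrix multiplication for 42x42 matrices:

Strassen's algorithm requires power-of-2 dimensions. Pad 42x42 to 64x64 (next power of 2).

Standard algorithm: 42^3 = 74088 multiplications
Strassen's algorithm: 7^(log2(64)) = 7^6 = 117649 multiplications
Difference: 74088 - 117649 = -43561 (Strassen uses MORE here due to padding overhead — for small or just-over-power-of-2 n, padding can outweigh the per-level savings)

Standard: 74088 multiplications (42^3). Strassen: 117649 multiplications (7^6, after padding to 64x64). Strassen reduces 8 recursive multiplications to 7 at each level.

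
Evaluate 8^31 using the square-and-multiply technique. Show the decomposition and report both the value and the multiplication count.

Computing 8^31 by squaring (build up from 8^1; each line after the first costs one multiplication):

8^1 = 8
8^2 = (8^1)^2 = 8^2 = 64
8^3 = 8 * 8^2 = 8 * 64 = 512
8^6 = (8^3)^2 = 512^2 = 262144
8^7 = 8 * 8^6 = 8 * 262144 = 2097152
8^14 = (8^7)^2 = 2097152^2 = 4398046511104
8^15 = 8 * 8^14 = 8 * 4398046511104 = 35184372088832
8^30 = (8^15)^2 = 35184372088832^2 = 1237940039285380274899124224
8^31 = 8 * 8^30 = 8 * 1237940039285380274899124224 = 9903520314283042199192993792

Result: 9903520314283042199192993792
Multiplications needed: 8 (8 lines after 8^1)

8^31 = 9903520314283042199192993792. Using exponentiation by squaring, this requires 8 multiplications. The key idea: if the exponent is even, square the half-power; if odd, multiply by the base once.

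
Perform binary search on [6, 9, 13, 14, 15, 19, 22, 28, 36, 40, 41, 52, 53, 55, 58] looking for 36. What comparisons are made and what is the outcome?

Binary search for 36 in [6, 9, 13, 14, 15, 19, 22, 28, 36, 40, 41, 52, 53, 55, 58]:

lo=0, hi=14, mid=7, arr[mid]=28 -> 28 < 36, search right half
lo=8, hi=14, mid=11, arr[mid]=52 -> 52 > 36, search left half
lo=8, hi=10, mid=9, arr[mid]=40 -> 40 > 36, search left half
lo=8, hi=8, mid=8, arr[mid]=36 -> Found target at index 8!

Binary search finds 36 at index 8 after 4 comparisons. The search repeatedly halves the search space by comparing with the middle element.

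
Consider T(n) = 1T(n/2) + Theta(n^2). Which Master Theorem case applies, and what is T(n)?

Master Theorem for T(n) = 1T(n/2) + O(n^2):

a = 1, b = 2, c = 2
log_b(a) = log_2(1) = 0.0000

Case 3: c = 2 > log_2(1) = 0.0000
T(n) = O(n^2) = O(n^2)

For T(n) = 1T(n/2) + O(n^2): log_2(1) = 0.0000. This is Case 3 of the Master Theorem (c > log_b(a), work dominated by root), giving O(n^2).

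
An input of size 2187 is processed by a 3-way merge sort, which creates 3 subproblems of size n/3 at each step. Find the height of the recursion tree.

For divide and conquer with division factor 3:

Problem sizes at each level:
Level 0: 2187
Level 1: 729
Level 2: 243
Level 3: 81
Level 4: 27
Level 5: 9
Level 6: 3
Level 7: 1

The root is level 0 and the size-1 base case is level 7 (the tree spans levels 0 through 7, i.e. 8 levels counting the root), so the depth is the number of divisions: log_3(2187) = 7

The recursion tree depth is log_3(2187) = 7. At each level, the problem size is divided by 3, so it takes 7 divisions to reduce to a base case of size 1. The algorithm makes 3 recursive calls at each level.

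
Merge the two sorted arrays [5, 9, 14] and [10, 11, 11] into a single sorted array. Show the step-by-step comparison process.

Merging process:

Compare 5 vs 10: take 5 from left. Merged: [5]
Compare 9 vs 10: take 9 from left. Merged: [5, 9]
Compare 14 vs 10: take 10 from right. Merged: [5, 9, 10]
Compare 14 vs 11: take 11 from right. Merged: [5, 9, 10, 11]
Compare 14 vs 11: take 11 from right. Merged: [5, 9, 10, 11, 11]
Append remaining from left: [14]. Merged: [5, 9, 10, 11, 11, 14]

Final merged array: [5, 9, 10, 11, 11, 14]
Total comparisons: 5

The merged array is [5, 9, 10, 11, 11, 14], requiring 5 comparisons. The merge step runs in O(n) time where n is the total number of elements.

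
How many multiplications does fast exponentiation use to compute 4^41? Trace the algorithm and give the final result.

Computing 4^41 by squaring (build up from 4^1; each line after the first costs one multiplication):

4^1 = 4
4^2 = (4^1)^2 = 4^2 = 16
4^4 = (4^2)^2 = 16^2 = 256
4^5 = 4 * 4^4 = 4 * 256 = 1024
4^10 = (4^5)^2 = 1024^2 = 1048576
4^20 = (4^10)^2 = 1048576^2 = 1099511627776
4^40 = (4^20)^2 = 1099511627776^2 = 1208925819614629174706176
4^41 = 4 * 4^40 = 4 * 1208925819614629174706176 = 4835703278458516698824704

Result: 4835703278458516698824704
Multiplications needed: 7 (7 lines after 4^1)

4^41 = 4835703278458516698824704. Using exponentiation by squaring, this requires 7 multiplications. The key idea: if the exponent is even, square the half-power; if odd, multiply by the base once.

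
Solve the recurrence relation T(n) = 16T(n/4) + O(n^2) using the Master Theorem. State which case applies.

Master Theorem for T(n) = 16T(n/4) + O(n^2):

a = 16, b = 4, c = 2
log_b(a) = log_4(16) = 2.0000

Case 2: c = 2 = log_4(16) = 2.0000
T(n) = O(n^2 log n) = O(n^2 log n)

For T(n) = 16T(n/4) + O(n^2): log_4(16) = 2.0000. This is Case 2 of the Master Theorem (c = log_b(a), equal work at all levels), giving O(n^2 log n).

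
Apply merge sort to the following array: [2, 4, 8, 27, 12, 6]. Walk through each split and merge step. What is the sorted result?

Merge sort trace:

Split: [2, 4, 8, 27, 12, 6] -> [2, 4, 8] and [27, 12, 6]
  Split: [2, 4, 8] -> [2] and [4, 8]
    Split: [4, 8] -> [4] and [8]
    Merge: [4] + [8] -> [4, 8]
  Merge: [2] + [4, 8] -> [2, 4, 8]
  Split: [27, 12, 6] -> [27] and [12, 6]
    Split: [12, 6] -> [12] and [6]
    Merge: [12] + [6] -> [6, 12]
  Merge: [27] + [6, 12] -> [6, 12, 27]
Merge: [2, 4, 8] + [6, 12, 27] -> [2, 4, 6, 8, 12, 27]

Final sorted array: [2, 4, 6, 8, 12, 27]

The merge sort proceeds by recursively splitting the array and merging sorted halves.
After all merges, the sorted array is [2, 4, 6, 8, 12, 27].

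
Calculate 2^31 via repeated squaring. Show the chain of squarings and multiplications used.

Computing 2^31 by squaring (build up from 2^1; each line after the first costs one multiplication):

2^1 = 2
2^2 = (2^1)^2 = 2^2 = 4
2^3 = 2 * 2^2 = 2 * 4 = 8
2^6 = (2^3)^2 = 8^2 = 64
2^7 = 2 * 2^6 = 2 * 64 = 128
2^14 = (2^7)^2 = 128^2 = 16384
2^15 = 2 * 2^14 = 2 * 16384 = 32768
2^30 = (2^15)^2 = 32768^2 = 1073741824
2^31 = 2 * 2^30 = 2 * 1073741824 = 2147483648

Result: 2147483648
Multiplications needed: 8 (8 lines after 2^1)

2^31 = 2147483648. Using exponentiation by squaring, this requires 8 multiplications. The key idea: if the exponent is even, square the half-power; if odd, multiply by the base once.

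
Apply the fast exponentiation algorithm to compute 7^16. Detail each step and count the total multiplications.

Computing 7^16 by squaring (build up from 7^1; each line after the first costs one multiplication):

7^1 = 7
7^2 = (7^1)^2 = 7^2 = 49
7^4 = (7^2)^2 = 49^2 = 2401
7^8 = (7^4)^2 = 2401^2 = 5764801
7^16 = (7^8)^2 = 5764801^2 = 33232930569601

Result: 33232930569601
Multiplications needed: 4 (4 lines after 7^1)

7^16 = 33232930569601. Using exponentiation by squaring, this requires 4 multiplications. The key idea: if the exponent is even, square the half-power; if odd, multiply by the base once.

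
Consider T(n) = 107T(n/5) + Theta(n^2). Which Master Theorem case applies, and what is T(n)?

Master Theorem for T(n) = 107T(n/5) + O(n^2):

a = 107, b = 5, c = 2
log_b(a) = log_5(107) = 2.9034

Case 1: c = 2 < log_5(107) = 2.9034
T(n) = O(n^(log_5 107))

For T(n) = 107T(n/5) + O(n^2): log_5(107) = 2.9034. This is Case 1 of the Master Theorem (c < log_b(a), work dominated by leaves), giving O(n^(log_5 107)).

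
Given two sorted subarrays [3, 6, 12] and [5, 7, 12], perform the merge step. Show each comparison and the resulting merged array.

Merging process:

Compare 3 vs 5: take 3 from left. Merged: [3]
Compare 6 vs 5: take 5 from right. Merged: [3, 5]
Compare 6 vs 7: take 6 from left. Merged: [3, 5, 6]
Compare 12 vs 7: take 7 from right. Merged: [3, 5, 6, 7]
Compare 12 vs 12: take 12 from left. Merged: [3, 5, 6, 7, 12]
Append remaining from right: [12]. Merged: [3, 5, 6, 7, 12, 12]

Final merged array: [3, 5, 6, 7, 12, 12]
Total comparisons: 5

The merged array is [3, 5, 6, 7, 12, 12], requiring 5 comparisons. The merge step runs in O(n) time where n is the total number of elements.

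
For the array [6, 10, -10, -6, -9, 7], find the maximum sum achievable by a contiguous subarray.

Using Kadane's algorithm on [6, 10, -10, -6, -9, 7]:

Scanning through the array:
Position 1 (value 10): max_ending_here = 16, max_so_far = 16
Position 2 (value -10): max_ending_here = 6, max_so_far = 16
Position 3 (value -6): max_ending_here = 0, max_so_far = 16
Position 4 (value -9): max_ending_here = -9, max_so_far = 16
Position 5 (value 7): max_ending_here = 7, max_so_far = 16

Maximum subarray: [6, 10]
Maximum sum: 16

The maximum subarray is [6, 10] with sum 16. This subarray runs from index 0 to index 1.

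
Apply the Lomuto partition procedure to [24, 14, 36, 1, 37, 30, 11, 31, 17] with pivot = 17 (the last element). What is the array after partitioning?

Lomuto partition with pivot = 17:

Initial array: [24, 14, 36, 1, 37, 30, 11, 31, 17]

arr[0]=24 > 17: no swap
arr[1]=14 <= 17: swap with position 0, array becomes [14, 24, 36, 1, 37, 30, 11, 31, 17]
arr[2]=36 > 17: no swap
arr[3]=1 <= 17: swap with position 1, array becomes [14, 1, 36, 24, 37, 30, 11, 31, 17]
arr[4]=37 > 17: no swap
arr[5]=30 > 17: no swap
arr[6]=11 <= 17: swap with position 2, array becomes [14, 1, 11, 24, 37, 30, 36, 31, 17]
arr[7]=31 > 17: no swap

Place pivot at position 3: [14, 1, 11, 17, 37, 30, 36, 31, 24]
Pivot position: 3

After partitioning with pivot 17, the array becomes [14, 1, 11, 17, 37, 30, 36, 31, 24]. The pivot is placed at index 3. All elements to the left of the pivot are <= 17, and all elements to the right are > 17.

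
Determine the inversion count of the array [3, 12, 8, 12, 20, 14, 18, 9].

Finding inversions in [3, 12, 8, 12, 20, 14, 18, 9]:

(1, 2): arr[1]=12 > arr[2]=8
(1, 7): arr[1]=12 > arr[7]=9
(3, 7): arr[3]=12 > arr[7]=9
(4, 5): arr[4]=20 > arr[5]=14
(4, 6): arr[4]=20 > arr[6]=18
(4, 7): arr[4]=20 > arr[7]=9
(5, 7): arr[5]=14 > arr[7]=9
(6, 7): arr[6]=18 > arr[7]=9

Total inversions: 8

The array has 8 inversion(s): (1,2), (1,7), (3,7), (4,5), (4,6), (4,7), (5,7), (6,7). Each pair (i,j) satisfies i < j and arr[i] > arr[j].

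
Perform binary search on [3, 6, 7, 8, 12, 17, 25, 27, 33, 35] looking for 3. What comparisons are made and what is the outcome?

Binary search for 3 in [3, 6, 7, 8, 12, 17, 25, 27, 33, 35]:

lo=0, hi=9, mid=4, arr[mid]=12 -> 12 > 3, search left half
lo=0, hi=3, mid=1, arr[mid]=6 -> 6 > 3, search left half
lo=0, hi=0, mid=0, arr[mid]=3 -> Found target at index 0!

Binary search finds 3 at index 0 after 3 comparisons. The search repeatedly halves the search space by comparing with the middle element.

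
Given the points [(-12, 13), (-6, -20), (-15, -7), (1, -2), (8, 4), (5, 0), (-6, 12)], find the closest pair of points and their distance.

Computing all pairwise distances among 7 points:

d((-12, 13), (-6, -20)) = 33.541
d((-12, 13), (-15, -7)) = 20.2237
d((-12, 13), (1, -2)) = 19.8494
d((-12, 13), (8, 4)) = 21.9317
d((-12, 13), (5, 0)) = 21.4009
d((-12, 13), (-6, 12)) = 6.0828
d((-6, -20), (-15, -7)) = 15.8114
d((-6, -20), (1, -2)) = 19.3132
d((-6, -20), (8, 4)) = 27.7849
d((-6, -20), (5, 0)) = 22.8254
d((-6, -20), (-6, 12)) = 32.0
d((-15, -7), (1, -2)) = 16.7631
d((-15, -7), (8, 4)) = 25.4951
d((-15, -7), (5, 0)) = 21.1896
d((-15, -7), (-6, 12)) = 21.0238
d((1, -2), (8, 4)) = 9.2195
d((1, -2), (5, 0)) = 4.4721 <-- minimum
d((1, -2), (-6, 12)) = 15.6525
d((8, 4), (5, 0)) = 5.0
d((8, 4), (-6, 12)) = 16.1245
d((5, 0), (-6, 12)) = 16.2788

Closest pair: (1, -2) and (5, 0) with distance 4.4721

The closest pair is (1, -2) and (5, 0) with Euclidean distance 4.4721. For 7 points, brute-force pairwise comparison is shown above. For large n, the divide-and-conquer algorithm (sort by x, recurse on halves, check the dividing strip) achieves O(n log n).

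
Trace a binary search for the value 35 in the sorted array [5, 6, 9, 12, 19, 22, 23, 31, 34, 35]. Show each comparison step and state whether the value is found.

Binary search for 35 in [5, 6, 9, 12, 19, 22, 23, 31, 34, 35]:

lo=0, hi=9, mid=4, arr[mid]=19 -> 19 < 35, search right half
lo=5, hi=9, mid=7, arr[mid]=31 -> 31 < 35, search right half
lo=8, hi=9, mid=8, arr[mid]=34 -> 34 < 35, search right half
lo=9, hi=9, mid=9, arr[mid]=35 -> Found target at index 9!

Binary search finds 35 at index 9 after 4 comparisons. The search repeatedly halves the search space by comparing with the middle element.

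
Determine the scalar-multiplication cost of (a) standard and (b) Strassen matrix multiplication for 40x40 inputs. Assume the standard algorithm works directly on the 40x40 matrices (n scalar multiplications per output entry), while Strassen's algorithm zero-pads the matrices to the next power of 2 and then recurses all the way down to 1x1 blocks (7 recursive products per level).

Matrix multiplication for 40x40 matrices:

Strassen's algorithm requires power-of-2 dimensions. Pad 40x40 to 64x64 (next power of 2).

Standard algorithm: 40^3 = 64000 multiplications
Strassen's algorithm: 7^(log2(64)) = 7^6 = 117649 multiplications
Difference: 64000 - 117649 = -53649 (Strassen uses MORE here due to padding overhead — for small or just-over-power-of-2 n, padding can outweigh the per-level savings)

Standard: 64000 multiplications (40^3). Strassen: 117649 multiplications (7^6, after padding to 64x64). Strassen reduces 8 recursive multiplications to 7 at each level.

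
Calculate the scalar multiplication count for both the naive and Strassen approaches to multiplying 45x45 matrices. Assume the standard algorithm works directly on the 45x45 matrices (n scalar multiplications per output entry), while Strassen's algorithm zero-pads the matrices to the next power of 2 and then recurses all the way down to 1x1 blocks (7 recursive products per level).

Matrix multiplication for 45x45 matrices:

Strassen's algorithm requires power-of-2 dimensions. Pad 45x45 to 64x64 (next power of 2).

Standard algorithm: 45^3 = 91125 multiplications
Strassen's algorithm: 7^(log2(64)) = 7^6 = 117649 multiplications
Difference: 91125 - 117649 = -26524 (Strassen uses MORE here due to padding overhead — for small or just-over-power-of-2 n, padding can outweigh the per-level savings)

Standard: 91125 multiplications (45^3). Strassen: 117649 multiplications (7^6, after padding to 64x64). Strassen reduces 8 recursive multiplications to 7 at each level.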